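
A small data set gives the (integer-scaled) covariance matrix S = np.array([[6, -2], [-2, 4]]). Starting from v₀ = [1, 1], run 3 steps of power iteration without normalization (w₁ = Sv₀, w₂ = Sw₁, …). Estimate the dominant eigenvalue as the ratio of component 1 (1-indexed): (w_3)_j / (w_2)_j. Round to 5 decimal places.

w1 = Sv₀ = (6·1 + (-2)·1; (-2)·1 + 4·1) = (4, 2)
w2 = Sw1 = (6·4 + (-2)·2; (-2)·4 + 4·2) = (20, 0)
w3 = Sw2 = (120, -40)
Ratio at component: 120 / 20 = 6.00000

λ ≈ 6.00000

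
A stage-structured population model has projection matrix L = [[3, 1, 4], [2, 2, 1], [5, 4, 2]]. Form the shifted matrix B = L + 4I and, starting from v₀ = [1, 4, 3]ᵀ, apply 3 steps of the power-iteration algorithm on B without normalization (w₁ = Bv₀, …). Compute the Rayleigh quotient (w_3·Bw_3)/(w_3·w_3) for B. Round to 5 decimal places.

B = L + 4I has rows (7, 1, 4); (2, 6, 1); (5, 4, 6)
w1 = Bv₀ = (7·1 + 1·4 + 4·3; 2·1 + 6·4 + 1·3; 5·1 + 4·4 + 6·3) = (23, 29, 39)
w2 = Bw1 = (7·23 + 1·29 + 4·39; 2·23 + 6·29 + 1·39; 5·23 + 4·29 + 6·39) = (346, 259, 465)
w3 = Bw2 = (4541, 2711, 5556)
Bw3 = (56722, 30904, 66885)
w3·Bw3 = 712968406; w3·w3 = 58839338; μ ≈ 712968406/58839338 = 12.11721

12.11721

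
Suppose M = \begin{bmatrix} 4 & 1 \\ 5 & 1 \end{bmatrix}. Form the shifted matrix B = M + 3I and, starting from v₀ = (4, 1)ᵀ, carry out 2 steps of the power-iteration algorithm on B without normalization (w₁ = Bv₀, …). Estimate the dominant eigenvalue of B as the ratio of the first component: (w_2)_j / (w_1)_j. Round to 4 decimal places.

B = M + 3I has rows (7, 1); (5, 4)
w1 = Bv₀ = (29, 24)
w2 = Bw1 = (227, 241)
Ratio: 227/29 = 7.8276

μ ≈ 7.8276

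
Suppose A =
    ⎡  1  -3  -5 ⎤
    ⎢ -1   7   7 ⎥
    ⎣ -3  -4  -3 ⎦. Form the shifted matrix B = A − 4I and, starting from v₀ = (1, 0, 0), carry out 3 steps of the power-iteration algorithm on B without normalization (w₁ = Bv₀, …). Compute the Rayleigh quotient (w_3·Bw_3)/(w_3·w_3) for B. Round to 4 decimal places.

B = A − 4I has rows (-3, -3, -5); (-1, 3, 7); (-3, -4, -7)
w1 = Bv₀ = (-3, -1, -3)
w2 = Bw1 = (27, -21, 34)
w3 = Bw2 = (-188, 148, -235)
Bw3 = (1295, -1013, 1617)
w3·Bw3 = -773379; w3·w3 = 112473; μ ≈ -773379/112473 = -6.8761

μ ≈ -6.8761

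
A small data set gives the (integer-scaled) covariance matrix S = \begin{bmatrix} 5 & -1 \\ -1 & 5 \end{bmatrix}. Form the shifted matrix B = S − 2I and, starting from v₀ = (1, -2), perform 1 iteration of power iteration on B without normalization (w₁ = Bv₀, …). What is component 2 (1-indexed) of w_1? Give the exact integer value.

B = S − 2I has rows (3, -1); (-1, 3)
w1 = Bv₀ = (5, -7)
Requested component of w1: -7

-7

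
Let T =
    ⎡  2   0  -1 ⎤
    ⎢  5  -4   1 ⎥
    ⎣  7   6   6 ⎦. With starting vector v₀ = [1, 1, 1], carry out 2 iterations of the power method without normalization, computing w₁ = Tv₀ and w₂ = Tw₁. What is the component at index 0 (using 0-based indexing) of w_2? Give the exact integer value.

w1 = Tv₀ = (2·1 + 0·1 + (-1)·1; 5·1 + (-4)·1 + 1·1; 7·1 + 6·1 + 6·1) = (1, 2, 19)
w2 = Tw1 = (2·1 + 0·2 + (-1)·19; 5·1 + (-4)·2 + 1·19; 7·1 + 6·2 + 6·19) = (-17, 16, 133)
The requested component of w2 is -17.

-17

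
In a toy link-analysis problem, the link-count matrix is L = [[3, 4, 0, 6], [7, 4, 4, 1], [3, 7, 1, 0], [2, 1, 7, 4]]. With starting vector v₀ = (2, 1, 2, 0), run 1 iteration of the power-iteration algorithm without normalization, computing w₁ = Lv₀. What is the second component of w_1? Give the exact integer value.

26

w1 = Lv₀ = (3·2 + 4·1 + 0·2 + 6·0; 7·2 + 4·1 + 4·2 + 1·0; 3·2 + 7·1 + 1·2 + 0·0; 2·2 + 1·1 + 7·2 + 4·0) = (10, 26, 15, 19)
The requested component of w1 is 26.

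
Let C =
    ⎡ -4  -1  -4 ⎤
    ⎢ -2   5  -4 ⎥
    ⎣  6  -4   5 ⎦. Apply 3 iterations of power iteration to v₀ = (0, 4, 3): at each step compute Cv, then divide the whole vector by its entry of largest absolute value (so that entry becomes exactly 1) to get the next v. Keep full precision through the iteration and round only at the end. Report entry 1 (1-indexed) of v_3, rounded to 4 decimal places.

0.2727

Cv0 = (-16.00000, 8.00000, -1.00000); divide by -16.00000 → v1 = (1.00000, -0.50000, 0.06250)
Cv1 = (-3.75000, -4.75000, 8.31250); divide by 8.31250 → v2 = (-0.45113, -0.57143, 1.00000)
Cv2 = (-1.62406, -5.95489, 4.57895); divide by -5.95489 → v3 = (0.27273, 1.00000, -0.76894)
Requested entry of v3: 216/792 = 0.2727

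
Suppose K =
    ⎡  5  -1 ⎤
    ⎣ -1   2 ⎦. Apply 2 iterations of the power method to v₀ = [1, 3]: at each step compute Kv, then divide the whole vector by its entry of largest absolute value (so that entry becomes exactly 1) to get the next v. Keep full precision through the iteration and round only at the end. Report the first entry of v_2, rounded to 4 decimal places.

0.6250

Kv0 = (2.00000, 5.00000); divide by 5.00000 → v1 = (0.40000, 1.00000)
Kv1 = (1.00000, 1.60000); divide by 1.60000 → v2 = (0.62500, 1.00000)
Requested entry of v2: 5/8 = 0.6250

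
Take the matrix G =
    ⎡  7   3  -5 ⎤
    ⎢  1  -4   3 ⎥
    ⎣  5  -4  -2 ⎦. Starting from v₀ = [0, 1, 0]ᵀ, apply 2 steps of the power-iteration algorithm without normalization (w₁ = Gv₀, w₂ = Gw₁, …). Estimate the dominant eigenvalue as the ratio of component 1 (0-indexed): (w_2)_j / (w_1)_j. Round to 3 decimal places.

-1.750

w1 = Gv₀ = (7·0 + 3·1 + (-5)·0; 1·0 + (-4)·1 + 3·0; 5·0 + (-4)·1 + (-2)·0) = (3, -4, -4)
w2 = Gw1 = (7·3 + 3·(-4) + (-5)·(-4); 1·3 + (-4)·(-4) + 3·(-4); 5·3 + (-4)·(-4) + (-2)·(-4)) = (29, 7, 39)
Ratio at component: 7 / -4 = -1.750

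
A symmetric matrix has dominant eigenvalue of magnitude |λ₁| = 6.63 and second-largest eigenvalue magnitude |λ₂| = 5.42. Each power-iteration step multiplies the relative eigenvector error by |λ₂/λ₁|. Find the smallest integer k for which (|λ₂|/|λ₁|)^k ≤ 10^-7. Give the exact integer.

|λ₂/λ₁| = 5.42/6.63 = 0.81750
Need k ≥ ln(10^-7) / ln(0.81750) = -16.1181 / -0.2015 ≈ 79.987
Smallest integer k satisfying the bound: 80

80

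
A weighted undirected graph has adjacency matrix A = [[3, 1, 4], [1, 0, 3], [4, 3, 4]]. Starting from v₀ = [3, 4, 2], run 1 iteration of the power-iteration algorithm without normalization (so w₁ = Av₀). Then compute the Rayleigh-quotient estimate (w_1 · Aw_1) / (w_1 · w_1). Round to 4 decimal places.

λ ≈ 8.3448

w1 = Av₀ = (3·3 + 1·4 + 4·2; 1·3 + 0·4 + 3·2; 4·3 + 3·4 + 4·2) = (21, 9, 32)
Aw1 = (200, 117, 239)
w1·Aw1 = 21·200 + 9·117 + 32·239 = 12901; w1·w1 = 21·21 + 9·9 + 32·32 = 1546
λ ≈ 12901/1546 = 8.3448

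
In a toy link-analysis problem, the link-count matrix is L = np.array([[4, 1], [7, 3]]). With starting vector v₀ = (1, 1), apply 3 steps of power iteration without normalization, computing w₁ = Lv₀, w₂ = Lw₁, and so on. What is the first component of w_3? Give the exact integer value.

185

w1 = Lv₀ = (4·1 + 1·1; 7·1 + 3·1) = (5, 10)
w2 = Lw1 = (4·5 + 1·10; 7·5 + 3·10) = (30, 65)
w3 = Lw2 = (185, 405)
The requested component of w3 is 185.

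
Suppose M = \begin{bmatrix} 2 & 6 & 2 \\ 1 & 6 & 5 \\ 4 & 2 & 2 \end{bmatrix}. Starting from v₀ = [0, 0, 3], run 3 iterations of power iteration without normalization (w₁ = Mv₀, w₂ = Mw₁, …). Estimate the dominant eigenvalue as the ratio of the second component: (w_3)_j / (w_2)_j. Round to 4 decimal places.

9.5238

w1 = Mv₀ = (6, 15, 6)
w2 = Mw1 = (114, 126, 66)
w3 = Mw2 = (1116, 1200, 840)
Ratio at component: 1200 / 126 = 9.5238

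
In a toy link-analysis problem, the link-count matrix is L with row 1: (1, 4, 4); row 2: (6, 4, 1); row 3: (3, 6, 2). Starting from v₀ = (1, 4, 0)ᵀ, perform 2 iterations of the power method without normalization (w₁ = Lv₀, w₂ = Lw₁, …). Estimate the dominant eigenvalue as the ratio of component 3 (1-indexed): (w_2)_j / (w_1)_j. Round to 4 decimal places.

w1 = Lv₀ = (17, 22, 27)
w2 = Lw1 = (213, 217, 237)
Ratio at component: 237 / 27 = 8.7778

λ ≈ 8.7778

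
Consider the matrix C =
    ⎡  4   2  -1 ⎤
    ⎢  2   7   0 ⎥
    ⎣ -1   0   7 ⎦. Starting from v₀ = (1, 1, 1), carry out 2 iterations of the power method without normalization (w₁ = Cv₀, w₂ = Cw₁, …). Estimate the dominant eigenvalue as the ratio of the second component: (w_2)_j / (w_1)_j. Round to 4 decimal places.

w1 = Cv₀ = (4·1 + 2·1 + (-1)·1; 2·1 + 7·1 + 0·1; (-1)·1 + 0·1 + 7·1) = (5, 9, 6)
w2 = Cw1 = (4·5 + 2·9 + (-1)·6; 2·5 + 7·9 + 0·6; (-1)·5 + 0·9 + 7·6) = (32, 73, 37)
Ratio at component: 73 / 9 = 8.1111

λ ≈ 8.1111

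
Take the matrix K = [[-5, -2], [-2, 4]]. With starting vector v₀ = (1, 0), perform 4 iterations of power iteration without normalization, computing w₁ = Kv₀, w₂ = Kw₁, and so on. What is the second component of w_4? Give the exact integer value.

w1 = Kv₀ = (-5, -2)
w2 = Kw1 = (29, 2)
w3 = Kw2 = (-149, -50)
w4 = Kw3 = (845, 98)
The requested component of w4 is 98.

98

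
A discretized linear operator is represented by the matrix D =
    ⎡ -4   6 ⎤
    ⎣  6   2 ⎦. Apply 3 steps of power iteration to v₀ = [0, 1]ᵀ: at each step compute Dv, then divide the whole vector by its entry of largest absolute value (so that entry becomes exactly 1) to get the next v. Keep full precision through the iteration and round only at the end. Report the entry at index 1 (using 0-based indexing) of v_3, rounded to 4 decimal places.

Dv0 = (6.00000, 2.00000); divide by 6.00000 → v1 = (1.00000, 0.33333)
Dv1 = (-2.00000, 6.66667); divide by 6.66667 → v2 = (-0.30000, 1.00000)
Dv2 = (7.20000, 0.20000); divide by 7.20000 → v3 = (1.00000, 0.02778)
Requested entry of v3: 8/288 = 0.0278

0.0278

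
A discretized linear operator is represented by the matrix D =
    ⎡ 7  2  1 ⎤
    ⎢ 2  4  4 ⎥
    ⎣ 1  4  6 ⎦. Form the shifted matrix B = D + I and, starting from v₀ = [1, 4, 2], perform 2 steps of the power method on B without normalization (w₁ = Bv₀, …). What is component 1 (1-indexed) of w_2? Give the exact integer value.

B = D + I has rows (8, 2, 1); (2, 5, 4); (1, 4, 7)
w1 = Bv₀ = (18, 30, 31)
w2 = Bw1 = (235, 310, 355)
Requested component of w2: 235

235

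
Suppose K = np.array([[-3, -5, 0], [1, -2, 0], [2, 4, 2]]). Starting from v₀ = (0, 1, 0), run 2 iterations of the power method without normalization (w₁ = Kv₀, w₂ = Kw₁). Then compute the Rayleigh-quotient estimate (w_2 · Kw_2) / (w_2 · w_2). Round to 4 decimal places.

w1 = Kv₀ = (-5, -2, 4)
w2 = Kw1 = (25, -1, -10)
Kw2 = (-70, 27, 26)
w2·Kw2 = 25·(-70) + (-1)·27 + (-10)·26 = -2037; w2·w2 = 25·25 + (-1)·(-1) + (-10)·(-10) = 726
λ ≈ -2037/726 = -2.8058

λ ≈ -2.8058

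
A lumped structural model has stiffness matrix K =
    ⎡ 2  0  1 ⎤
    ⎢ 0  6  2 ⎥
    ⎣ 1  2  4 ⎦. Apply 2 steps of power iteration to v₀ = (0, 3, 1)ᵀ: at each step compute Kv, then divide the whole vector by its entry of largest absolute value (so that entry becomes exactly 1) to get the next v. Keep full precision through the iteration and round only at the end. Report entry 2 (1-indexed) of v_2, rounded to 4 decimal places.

Kv0 = (1.00000, 20.00000, 10.00000); divide by 20.00000 → v1 = (0.05000, 1.00000, 0.50000)
Kv1 = (0.60000, 7.00000, 4.05000); divide by 7.00000 → v2 = (0.08571, 1.00000, 0.57857)
Requested entry of v2: 140/140 = 1.0000

1.0000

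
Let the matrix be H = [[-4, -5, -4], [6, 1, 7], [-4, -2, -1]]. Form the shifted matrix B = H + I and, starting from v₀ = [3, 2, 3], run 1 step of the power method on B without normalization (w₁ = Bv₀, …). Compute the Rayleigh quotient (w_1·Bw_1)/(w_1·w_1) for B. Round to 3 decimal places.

B = H + I has rows (-3, -5, -4); (6, 2, 7); (-4, -2, 0)
w1 = Bv₀ = (-31, 43, -16)
Bw1 = (-58, -212, 38)
w1·Bw1 = -7926; w1·w1 = 3066; μ ≈ -7926/3066 = -2.585

μ ≈ -2.585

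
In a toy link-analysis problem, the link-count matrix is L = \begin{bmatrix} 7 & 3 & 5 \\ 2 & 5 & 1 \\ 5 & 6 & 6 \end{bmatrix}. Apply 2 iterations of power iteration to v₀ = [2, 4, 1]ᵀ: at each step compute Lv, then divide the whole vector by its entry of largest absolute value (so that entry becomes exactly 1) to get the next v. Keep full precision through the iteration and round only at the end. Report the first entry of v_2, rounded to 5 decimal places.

Lv0 = (31.000000, 25.000000, 40.000000); divide by 40.000000 → v1 = (0.775000, 0.625000, 1.000000)
Lv1 = (12.300000, 5.675000, 13.625000); divide by 13.625000 → v2 = (0.902752, 0.416514, 1.000000)
Requested entry of v2: 492/545 = 0.90275

0.90275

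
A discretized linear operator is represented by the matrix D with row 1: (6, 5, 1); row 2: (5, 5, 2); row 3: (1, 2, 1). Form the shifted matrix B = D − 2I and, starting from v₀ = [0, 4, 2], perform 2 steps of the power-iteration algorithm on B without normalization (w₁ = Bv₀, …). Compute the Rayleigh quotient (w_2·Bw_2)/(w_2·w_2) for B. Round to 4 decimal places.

μ ≈ 8.9565

B = D − 2I has rows (4, 5, 1); (5, 3, 2); (1, 2, -1)
w1 = Bv₀ = (4·0 + 5·4 + 1·2; 5·0 + 3·4 + 2·2; 1·0 + 2·4 + (-1)·2) = (22, 16, 6)
w2 = Bw1 = (4·22 + 5·16 + 1·6; 5·22 + 3·16 + 2·6; 1·22 + 2·16 + (-1)·6) = (174, 170, 48)
Bw2 = (1594, 1476, 466)
w2·Bw2 = 550644; w2·w2 = 61480; μ ≈ 550644/61480 = 8.9565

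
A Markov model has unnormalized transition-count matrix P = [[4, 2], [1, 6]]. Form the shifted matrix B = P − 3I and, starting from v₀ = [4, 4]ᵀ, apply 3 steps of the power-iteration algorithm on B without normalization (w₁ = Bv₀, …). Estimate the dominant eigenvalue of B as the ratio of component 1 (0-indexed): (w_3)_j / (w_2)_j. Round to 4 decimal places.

B = P − 3I has rows (1, 2); (1, 3)
w1 = Bv₀ = (12, 16)
w2 = Bw1 = (44, 60)
w3 = Bw2 = (164, 224)
Ratio: 224/60 = 3.7333

μ ≈ 3.7333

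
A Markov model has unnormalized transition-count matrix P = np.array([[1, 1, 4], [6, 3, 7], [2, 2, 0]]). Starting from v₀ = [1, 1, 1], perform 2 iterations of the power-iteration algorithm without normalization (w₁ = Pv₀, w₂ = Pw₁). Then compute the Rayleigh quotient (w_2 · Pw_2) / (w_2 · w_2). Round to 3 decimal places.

λ ≈ 7.740

w1 = Pv₀ = (6, 16, 4)
w2 = Pw1 = (38, 112, 44)
Pw2 = (326, 872, 300)
w2·Pw2 = 38·326 + 112·872 + 44·300 = 123252; w2·w2 = 38·38 + 112·112 + 44·44 = 15924
λ ≈ 123252/15924 = 7.740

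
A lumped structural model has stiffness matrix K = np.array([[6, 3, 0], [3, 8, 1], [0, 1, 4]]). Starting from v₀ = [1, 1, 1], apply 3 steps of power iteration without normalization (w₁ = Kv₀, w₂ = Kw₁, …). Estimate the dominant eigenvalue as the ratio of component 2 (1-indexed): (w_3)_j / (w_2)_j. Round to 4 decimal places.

w1 = Kv₀ = (6·1 + 3·1 + 0·1; 3·1 + 8·1 + 1·1; 0·1 + 1·1 + 4·1) = (9, 12, 5)
w2 = Kw1 = (6·9 + 3·12 + 0·5; 3·9 + 8·12 + 1·5; 0·9 + 1·12 + 4·5) = (90, 128, 32)
w3 = Kw2 = (924, 1326, 256)
Ratio at component: 1326 / 128 = 10.3594

λ ≈ 10.3594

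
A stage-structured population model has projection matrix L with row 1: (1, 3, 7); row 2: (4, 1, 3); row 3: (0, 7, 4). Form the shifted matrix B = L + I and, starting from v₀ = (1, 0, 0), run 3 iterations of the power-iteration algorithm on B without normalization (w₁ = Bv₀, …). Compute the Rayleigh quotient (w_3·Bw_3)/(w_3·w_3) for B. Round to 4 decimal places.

10.5933

B = L + I has rows (2, 3, 7); (4, 2, 3); (0, 7, 5)
w1 = Bv₀ = (2·1 + 3·0 + 7·0; 4·1 + 2·0 + 3·0; 0·1 + 7·0 + 5·0) = (2, 4, 0)
w2 = Bw1 = (2·2 + 3·4 + 7·0; 4·2 + 2·4 + 3·0; 0·2 + 7·4 + 5·0) = (16, 16, 28)
w3 = Bw2 = (276, 180, 252)
Bw3 = (2856, 2220, 2520)
w3·Bw3 = 1822896; w3·w3 = 172080; μ ≈ 1822896/172080 = 10.5933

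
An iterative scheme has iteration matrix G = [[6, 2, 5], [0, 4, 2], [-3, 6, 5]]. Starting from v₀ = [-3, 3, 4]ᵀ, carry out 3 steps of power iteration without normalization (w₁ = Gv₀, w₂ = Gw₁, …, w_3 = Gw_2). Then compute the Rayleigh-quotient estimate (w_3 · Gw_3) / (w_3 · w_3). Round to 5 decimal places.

w1 = Gv₀ = (8, 20, 47)
w2 = Gw1 = (323, 174, 331)
w3 = Gw2 = (3941, 1358, 1730)
Gw3 = (35012, 8892, 4975)
w3·Gw3 = 3941·35012 + 1358·8892 + 1730·4975 = 158664378; w3·w3 = 3941·3941 + 1358·1358 + 1730·1730 = 20368545
λ ≈ 158664378/20368545 = 7.78968

λ ≈ 7.78968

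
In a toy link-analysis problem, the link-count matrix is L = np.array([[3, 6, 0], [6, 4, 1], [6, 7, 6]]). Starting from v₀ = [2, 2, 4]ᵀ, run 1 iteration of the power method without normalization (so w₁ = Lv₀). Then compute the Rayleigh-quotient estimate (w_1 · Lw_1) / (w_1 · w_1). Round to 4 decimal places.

λ ≈ 11.3118

w1 = Lv₀ = (18, 24, 50)
Lw1 = (198, 254, 576)
w1·Lw1 = 18·198 + 24·254 + 50·576 = 38460; w1·w1 = 18·18 + 24·24 + 50·50 = 3400
λ ≈ 38460/3400 = 11.3118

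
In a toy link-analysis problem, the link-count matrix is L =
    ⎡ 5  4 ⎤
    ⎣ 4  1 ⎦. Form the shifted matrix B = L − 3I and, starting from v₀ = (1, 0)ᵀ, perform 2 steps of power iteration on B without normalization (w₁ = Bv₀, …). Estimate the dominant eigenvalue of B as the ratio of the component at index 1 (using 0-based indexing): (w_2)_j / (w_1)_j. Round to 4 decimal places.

B = L − 3I has rows (2, 4); (4, -2)
w1 = Bv₀ = (2·1 + 4·0; 4·1 + (-2)·0) = (2, 4)
w2 = Bw1 = (2·2 + 4·4; 4·2 + (-2)·4) = (20, 0)
Ratio: 0/4 = 0.0000

μ ≈ 0.0000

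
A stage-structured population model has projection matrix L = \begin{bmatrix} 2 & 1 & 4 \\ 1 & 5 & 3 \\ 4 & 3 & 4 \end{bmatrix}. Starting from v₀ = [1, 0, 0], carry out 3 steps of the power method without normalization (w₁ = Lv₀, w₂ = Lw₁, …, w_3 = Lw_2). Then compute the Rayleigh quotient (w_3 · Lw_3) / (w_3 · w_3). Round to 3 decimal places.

λ ≈ 9.250

w1 = Lv₀ = (2·1 + 1·0 + 4·0; 1·1 + 5·0 + 3·0; 4·1 + 3·0 + 4·0) = (2, 1, 4)
w2 = Lw1 = (2·2 + 1·1 + 4·4; 1·2 + 5·1 + 3·4; 4·2 + 3·1 + 4·4) = (21, 19, 27)
w3 = Lw2 = (169, 197, 249)
Lw3 = (1531, 1901, 2263)
w3·Lw3 = 169·1531 + 197·1901 + 249·2263 = 1196723; w3·w3 = 169·169 + 197·197 + 249·249 = 129371
λ ≈ 1196723/129371 = 9.250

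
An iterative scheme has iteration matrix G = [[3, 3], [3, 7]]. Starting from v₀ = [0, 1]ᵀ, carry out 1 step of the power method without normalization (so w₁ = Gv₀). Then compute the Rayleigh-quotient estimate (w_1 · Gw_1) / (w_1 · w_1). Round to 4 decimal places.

w1 = Gv₀ = (3, 7)
Gw1 = (30, 58)
w1·Gw1 = 3·30 + 7·58 = 496; w1·w1 = 3·3 + 7·7 = 58
λ ≈ 496/58 = 8.5517

8.5517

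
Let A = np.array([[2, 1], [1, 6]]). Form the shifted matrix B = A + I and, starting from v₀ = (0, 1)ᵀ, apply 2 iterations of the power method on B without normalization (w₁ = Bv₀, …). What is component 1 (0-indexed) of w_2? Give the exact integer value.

50

B = A + I has rows (3, 1); (1, 7)
w1 = Bv₀ = (1, 7)
w2 = Bw1 = (10, 50)
Requested component of w2: 50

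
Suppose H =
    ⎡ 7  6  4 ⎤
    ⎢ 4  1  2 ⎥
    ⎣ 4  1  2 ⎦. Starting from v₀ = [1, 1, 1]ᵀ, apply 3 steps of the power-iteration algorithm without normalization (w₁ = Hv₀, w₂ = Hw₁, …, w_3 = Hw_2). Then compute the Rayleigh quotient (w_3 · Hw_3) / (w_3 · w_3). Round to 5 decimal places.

11.63176

w1 = Hv₀ = (7·1 + 6·1 + 4·1; 4·1 + 1·1 + 2·1; 4·1 + 1·1 + 2·1) = (17, 7, 7)
w2 = Hw1 = (7·17 + 6·7 + 4·7; 4·17 + 1·7 + 2·7; 4·17 + 1·7 + 2·7) = (189, 89, 89)
w3 = Hw2 = (2213, 1023, 1023)
Hw3 = (25721, 11921, 11921)
w3·Hw3 = 2213·25721 + 1023·11921 + 1023·11921 = 81310939; w3·w3 = 2213·2213 + 1023·1023 + 1023·1023 = 6990427
λ ≈ 81310939/6990427 = 11.63176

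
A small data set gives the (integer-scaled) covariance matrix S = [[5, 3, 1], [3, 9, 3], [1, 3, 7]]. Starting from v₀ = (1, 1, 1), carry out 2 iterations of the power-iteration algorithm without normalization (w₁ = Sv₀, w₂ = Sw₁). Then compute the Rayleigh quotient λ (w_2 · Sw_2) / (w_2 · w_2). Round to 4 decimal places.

w1 = Sv₀ = (9, 15, 11)
w2 = Sw1 = (101, 195, 131)
Sw2 = (1221, 2451, 1603)
w2·Sw2 = 101·1221 + 195·2451 + 131·1603 = 811259; w2·w2 = 101·101 + 195·195 + 131·131 = 65387
λ ≈ 811259/65387 = 12.4070

λ ≈ 12.4070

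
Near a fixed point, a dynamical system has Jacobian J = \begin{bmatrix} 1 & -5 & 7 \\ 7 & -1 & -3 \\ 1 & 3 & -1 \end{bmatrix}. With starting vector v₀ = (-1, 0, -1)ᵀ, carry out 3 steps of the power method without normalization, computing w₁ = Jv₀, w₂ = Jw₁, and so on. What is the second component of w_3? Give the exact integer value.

196

w1 = Jv₀ = (1·(-1) + (-5)·0 + 7·(-1); 7·(-1) + (-1)·0 + (-3)·(-1); 1·(-1) + 3·0 + (-1)·(-1)) = (-8, -4, 0)
w2 = Jw1 = (1·(-8) + (-5)·(-4) + 7·0; 7·(-8) + (-1)·(-4) + (-3)·0; 1·(-8) + 3·(-4) + (-1)·0) = (12, -52, -20)
w3 = Jw2 = (132, 196, -124)
The requested component of w3 is 196.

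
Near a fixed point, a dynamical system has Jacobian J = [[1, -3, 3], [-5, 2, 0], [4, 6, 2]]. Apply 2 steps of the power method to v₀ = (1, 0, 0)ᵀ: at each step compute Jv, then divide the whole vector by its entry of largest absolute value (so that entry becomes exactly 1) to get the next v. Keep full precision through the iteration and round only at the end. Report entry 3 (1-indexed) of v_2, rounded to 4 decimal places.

Jv0 = (1.00000, -5.00000, 4.00000); divide by -5.00000 → v1 = (-0.20000, 1.00000, -0.80000)
Jv1 = (-5.60000, 3.00000, 3.60000); divide by -5.60000 → v2 = (1.00000, -0.53571, -0.64286)
Requested entry of v2: -18/28 = -0.6429

-0.6429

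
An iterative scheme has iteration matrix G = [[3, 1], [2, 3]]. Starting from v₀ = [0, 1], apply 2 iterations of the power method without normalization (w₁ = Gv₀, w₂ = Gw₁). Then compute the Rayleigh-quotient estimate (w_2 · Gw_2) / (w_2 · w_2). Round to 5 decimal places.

4.26115

w1 = Gv₀ = (3·0 + 1·1; 2·0 + 3·1) = (1, 3)
w2 = Gw1 = (3·1 + 1·3; 2·1 + 3·3) = (6, 11)
Gw2 = (29, 45)
w2·Gw2 = 6·29 + 11·45 = 669; w2·w2 = 6·6 + 11·11 = 157
λ ≈ 669/157 = 4.26115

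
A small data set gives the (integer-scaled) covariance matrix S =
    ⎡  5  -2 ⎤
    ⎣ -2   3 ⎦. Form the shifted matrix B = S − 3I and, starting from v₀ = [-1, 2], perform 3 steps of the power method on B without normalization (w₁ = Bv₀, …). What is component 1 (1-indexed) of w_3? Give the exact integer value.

-56

B = S − 3I has rows (2, -2); (-2, 0)
w1 = Bv₀ = (2·(-1) + (-2)·2; (-2)·(-1) + 0·2) = (-6, 2)
w2 = Bw1 = (2·(-6) + (-2)·2; (-2)·(-6) + 0·2) = (-16, 12)
w3 = Bw2 = (-56, 32)
Requested component of w3: -56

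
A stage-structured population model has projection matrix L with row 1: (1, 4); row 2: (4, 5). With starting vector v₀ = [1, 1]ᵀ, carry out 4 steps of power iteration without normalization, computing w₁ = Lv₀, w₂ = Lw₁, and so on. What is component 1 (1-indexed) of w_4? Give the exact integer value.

w1 = Lv₀ = (1·1 + 4·1; 4·1 + 5·1) = (5, 9)
w2 = Lw1 = (1·5 + 4·9; 4·5 + 5·9) = (41, 65)
w3 = Lw2 = (301, 489)
w4 = Lw3 = (2257, 3649)
The requested component of w4 is 2257.

2257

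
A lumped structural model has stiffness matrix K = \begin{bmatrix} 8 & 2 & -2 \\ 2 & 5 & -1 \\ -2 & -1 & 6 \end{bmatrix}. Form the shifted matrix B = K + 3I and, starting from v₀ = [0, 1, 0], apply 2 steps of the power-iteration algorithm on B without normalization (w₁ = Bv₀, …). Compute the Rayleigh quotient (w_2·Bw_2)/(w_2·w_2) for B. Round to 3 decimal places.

B = K + 3I has rows (11, 2, -2); (2, 8, -1); (-2, -1, 9)
w1 = Bv₀ = (11·0 + 2·1 + (-2)·0; 2·0 + 8·1 + (-1)·0; (-2)·0 + (-1)·1 + 9·0) = (2, 8, -1)
w2 = Bw1 = (11·2 + 2·8 + (-2)·(-1); 2·2 + 8·8 + (-1)·(-1); (-2)·2 + (-1)·8 + 9·(-1)) = (40, 69, -21)
Bw2 = (620, 653, -338)
w2·Bw2 = 76955; w2·w2 = 6802; μ ≈ 76955/6802 = 11.314

μ ≈ 11.314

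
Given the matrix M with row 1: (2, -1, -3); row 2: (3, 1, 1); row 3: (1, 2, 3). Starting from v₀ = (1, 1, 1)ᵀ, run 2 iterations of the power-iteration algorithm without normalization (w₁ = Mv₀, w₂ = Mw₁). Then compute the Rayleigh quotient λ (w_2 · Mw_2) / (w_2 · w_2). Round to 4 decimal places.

3.5210

w1 = Mv₀ = (2·1 + (-1)·1 + (-3)·1; 3·1 + 1·1 + 1·1; 1·1 + 2·1 + 3·1) = (-2, 5, 6)
w2 = Mw1 = (2·(-2) + (-1)·5 + (-3)·6; 3·(-2) + 1·5 + 1·6; 1·(-2) + 2·5 + 3·6) = (-27, 5, 26)
Mw2 = (-137, -50, 61)
w2·Mw2 = (-27)·(-137) + 5·(-50) + 26·61 = 5035; w2·w2 = (-27)·(-27) + 5·5 + 26·26 = 1430
λ ≈ 5035/1430 = 3.5210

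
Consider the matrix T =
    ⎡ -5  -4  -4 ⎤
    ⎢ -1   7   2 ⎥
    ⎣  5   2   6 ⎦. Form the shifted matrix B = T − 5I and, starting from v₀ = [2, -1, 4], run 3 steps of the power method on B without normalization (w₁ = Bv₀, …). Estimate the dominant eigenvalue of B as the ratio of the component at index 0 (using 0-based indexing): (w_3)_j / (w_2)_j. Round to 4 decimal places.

μ ≈ -8.8125

B = T − 5I has rows (-10, -4, -4); (-1, 2, 2); (5, 2, 1)
w1 = Bv₀ = (-32, 4, 12)
w2 = Bw1 = (256, 64, -140)
w3 = Bw2 = (-2256, -408, 1268)
Ratio: -2256/256 = -8.8125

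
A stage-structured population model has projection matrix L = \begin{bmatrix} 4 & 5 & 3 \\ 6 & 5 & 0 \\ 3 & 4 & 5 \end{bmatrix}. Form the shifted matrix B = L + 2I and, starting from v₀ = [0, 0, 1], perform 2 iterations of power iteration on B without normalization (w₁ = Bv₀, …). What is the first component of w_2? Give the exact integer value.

B = L + 2I has rows (6, 5, 3); (6, 7, 0); (3, 4, 7)
w1 = Bv₀ = (6·0 + 5·0 + 3·1; 6·0 + 7·0 + 0·1; 3·0 + 4·0 + 7·1) = (3, 0, 7)
w2 = Bw1 = (6·3 + 5·0 + 3·7; 6·3 + 7·0 + 0·7; 3·3 + 4·0 + 7·7) = (39, 18, 58)
Requested component of w2: 39

39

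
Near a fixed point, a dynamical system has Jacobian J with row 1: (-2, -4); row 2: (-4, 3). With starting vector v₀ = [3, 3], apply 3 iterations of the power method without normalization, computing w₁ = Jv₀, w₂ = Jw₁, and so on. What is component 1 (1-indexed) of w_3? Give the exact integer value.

w1 = Jv₀ = (-18, -3)
w2 = Jw1 = (48, 63)
w3 = Jw2 = (-348, -3)
The requested component of w3 is -348.

-348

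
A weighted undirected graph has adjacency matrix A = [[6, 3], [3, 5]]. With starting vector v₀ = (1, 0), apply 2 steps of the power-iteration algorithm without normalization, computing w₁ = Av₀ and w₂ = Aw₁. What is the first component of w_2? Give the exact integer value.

w1 = Av₀ = (6, 3)
w2 = Aw1 = (45, 33)
The requested component of w2 is 45.

45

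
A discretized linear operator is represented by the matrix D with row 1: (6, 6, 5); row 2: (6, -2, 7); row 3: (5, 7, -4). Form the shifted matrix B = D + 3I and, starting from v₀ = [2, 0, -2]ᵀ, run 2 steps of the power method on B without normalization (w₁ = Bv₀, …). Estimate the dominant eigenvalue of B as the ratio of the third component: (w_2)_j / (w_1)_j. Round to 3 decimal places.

B = D + 3I has rows (9, 6, 5); (6, 1, 7); (5, 7, -1)
w1 = Bv₀ = (9·2 + 6·0 + 5·(-2); 6·2 + 1·0 + 7·(-2); 5·2 + 7·0 + (-1)·(-2)) = (8, -2, 12)
w2 = Bw1 = (9·8 + 6·(-2) + 5·12; 6·8 + 1·(-2) + 7·12; 5·8 + 7·(-2) + (-1)·12) = (120, 130, 14)
Ratio: 14/12 = 1.167

μ ≈ 1.167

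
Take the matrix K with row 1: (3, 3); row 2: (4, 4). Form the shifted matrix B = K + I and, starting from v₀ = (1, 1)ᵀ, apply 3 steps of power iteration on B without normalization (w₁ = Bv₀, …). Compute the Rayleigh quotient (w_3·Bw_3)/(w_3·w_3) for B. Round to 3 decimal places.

8.000

B = K + I has rows (4, 3); (4, 5)
w1 = Bv₀ = (4·1 + 3·1; 4·1 + 5·1) = (7, 9)
w2 = Bw1 = (4·7 + 3·9; 4·7 + 5·9) = (55, 73)
w3 = Bw2 = (439, 585)
Bw3 = (3511, 4681)
w3·Bw3 = 4279714; w3·w3 = 534946; μ ≈ 4279714/534946 = 8.000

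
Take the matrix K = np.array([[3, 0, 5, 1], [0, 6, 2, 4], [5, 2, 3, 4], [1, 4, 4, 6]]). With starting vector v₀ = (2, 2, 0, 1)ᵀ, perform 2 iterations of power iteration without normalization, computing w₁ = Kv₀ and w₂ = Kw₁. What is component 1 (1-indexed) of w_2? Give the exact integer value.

127

w1 = Kv₀ = (7, 16, 18, 16)
w2 = Kw1 = (127, 196, 185, 239)
The requested component of w2 is 127.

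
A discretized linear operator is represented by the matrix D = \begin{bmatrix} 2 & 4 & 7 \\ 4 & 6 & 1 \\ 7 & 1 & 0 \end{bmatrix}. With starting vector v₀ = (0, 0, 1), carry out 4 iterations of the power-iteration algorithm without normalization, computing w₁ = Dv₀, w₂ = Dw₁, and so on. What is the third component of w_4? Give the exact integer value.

3980

w1 = Dv₀ = (2·0 + 4·0 + 7·1; 4·0 + 6·0 + 1·1; 7·0 + 1·0 + 0·1) = (7, 1, 0)
w2 = Dw1 = (2·7 + 4·1 + 7·0; 4·7 + 6·1 + 1·0; 7·7 + 1·1 + 0·0) = (18, 34, 50)
w3 = Dw2 = (522, 326, 160)
w4 = Dw3 = (3468, 4204, 3980)
The requested component of w4 is 3980.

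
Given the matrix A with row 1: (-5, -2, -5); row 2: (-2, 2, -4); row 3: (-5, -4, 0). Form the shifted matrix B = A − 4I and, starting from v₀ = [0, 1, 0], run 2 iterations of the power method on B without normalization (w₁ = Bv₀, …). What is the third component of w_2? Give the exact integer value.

34

B = A − 4I has rows (-9, -2, -5); (-2, -2, -4); (-5, -4, -4)
w1 = Bv₀ = ((-9)·0 + (-2)·1 + (-5)·0; (-2)·0 + (-2)·1 + (-4)·0; (-5)·0 + (-4)·1 + (-4)·0) = (-2, -2, -4)
w2 = Bw1 = ((-9)·(-2) + (-2)·(-2) + (-5)·(-4); (-2)·(-2) + (-2)·(-2) + (-4)·(-4); (-5)·(-2) + (-4)·(-2) + (-4)·(-4)) = (42, 24, 34)
Requested component of w2: 34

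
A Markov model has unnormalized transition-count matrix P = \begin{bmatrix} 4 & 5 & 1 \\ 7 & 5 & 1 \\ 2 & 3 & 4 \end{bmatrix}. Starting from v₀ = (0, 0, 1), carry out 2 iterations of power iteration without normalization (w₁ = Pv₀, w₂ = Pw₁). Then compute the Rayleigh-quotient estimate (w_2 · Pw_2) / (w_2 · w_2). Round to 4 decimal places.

w1 = Pv₀ = (4·0 + 5·0 + 1·1; 7·0 + 5·0 + 1·1; 2·0 + 3·0 + 4·1) = (1, 1, 4)
w2 = Pw1 = (4·1 + 5·1 + 1·4; 7·1 + 5·1 + 1·4; 2·1 + 3·1 + 4·4) = (13, 16, 21)
Pw2 = (153, 192, 158)
w2·Pw2 = 13·153 + 16·192 + 21·158 = 8379; w2·w2 = 13·13 + 16·16 + 21·21 = 866
λ ≈ 8379/866 = 9.6755

λ ≈ 9.6755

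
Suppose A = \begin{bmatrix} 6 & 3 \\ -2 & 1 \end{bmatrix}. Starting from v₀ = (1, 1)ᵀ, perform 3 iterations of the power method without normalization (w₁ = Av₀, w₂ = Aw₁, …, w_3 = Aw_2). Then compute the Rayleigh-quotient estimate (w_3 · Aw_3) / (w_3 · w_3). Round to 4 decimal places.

4.6517

w1 = Av₀ = (9, -1)
w2 = Aw1 = (51, -19)
w3 = Aw2 = (249, -121)
Aw3 = (1131, -619)
w3·Aw3 = 249·1131 + (-121)·(-619) = 356518; w3·w3 = 249·249 + (-121)·(-121) = 76642
λ ≈ 356518/76642 = 4.6517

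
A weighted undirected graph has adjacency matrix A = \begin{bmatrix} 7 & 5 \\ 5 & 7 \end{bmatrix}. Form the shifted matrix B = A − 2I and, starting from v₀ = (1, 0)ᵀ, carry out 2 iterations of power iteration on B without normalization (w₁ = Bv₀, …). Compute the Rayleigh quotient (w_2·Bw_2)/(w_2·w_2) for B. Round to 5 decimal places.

10.00000

B = A − 2I has rows (5, 5); (5, 5)
w1 = Bv₀ = (5, 5)
w2 = Bw1 = (50, 50)
Bw2 = (500, 500)
w2·Bw2 = 50000; w2·w2 = 5000; μ ≈ 50000/5000 = 10.00000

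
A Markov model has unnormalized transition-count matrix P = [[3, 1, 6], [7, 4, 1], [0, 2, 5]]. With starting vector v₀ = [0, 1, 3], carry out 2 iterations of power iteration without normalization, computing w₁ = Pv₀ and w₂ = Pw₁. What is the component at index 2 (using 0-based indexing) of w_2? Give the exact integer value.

99

w1 = Pv₀ = (19, 7, 17)
w2 = Pw1 = (166, 178, 99)
The requested component of w2 is 99.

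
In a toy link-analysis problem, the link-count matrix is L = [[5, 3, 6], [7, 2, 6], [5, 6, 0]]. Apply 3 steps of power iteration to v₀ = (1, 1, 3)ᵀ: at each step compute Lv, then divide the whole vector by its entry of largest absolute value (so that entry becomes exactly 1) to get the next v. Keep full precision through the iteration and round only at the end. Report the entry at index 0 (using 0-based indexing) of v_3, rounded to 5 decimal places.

0.94133

Lv0 = (26.000000, 27.000000, 11.000000); divide by 27.000000 → v1 = (0.962963, 1.000000, 0.407407)
Lv1 = (10.259259, 11.185185, 10.814815); divide by 11.185185 → v2 = (0.917219, 1.000000, 0.966887)
Lv2 = (13.387417, 14.221854, 10.586093); divide by 14.221854 → v3 = (0.941327, 1.000000, 0.744354)
Requested entry of v3: 4043/4295 = 0.94133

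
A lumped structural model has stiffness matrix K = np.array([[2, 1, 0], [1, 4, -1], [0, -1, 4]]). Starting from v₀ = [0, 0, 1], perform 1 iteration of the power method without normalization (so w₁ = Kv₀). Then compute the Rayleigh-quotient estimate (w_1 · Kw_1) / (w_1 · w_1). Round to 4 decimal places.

4.4706

w1 = Kv₀ = (2·0 + 1·0 + 0·1; 1·0 + 4·0 + (-1)·1; 0·0 + (-1)·0 + 4·1) = (0, -1, 4)
Kw1 = (-1, -8, 17)
w1·Kw1 = 0·(-1) + (-1)·(-8) + 4·17 = 76; w1·w1 = 0·0 + (-1)·(-1) + 4·4 = 17
λ ≈ 76/17 = 4.4706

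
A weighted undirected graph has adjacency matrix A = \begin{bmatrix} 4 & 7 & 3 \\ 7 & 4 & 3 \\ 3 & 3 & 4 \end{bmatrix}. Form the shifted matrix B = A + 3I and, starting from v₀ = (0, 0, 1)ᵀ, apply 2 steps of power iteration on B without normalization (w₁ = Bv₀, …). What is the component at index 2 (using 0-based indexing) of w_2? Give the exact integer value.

B = A + 3I has rows (7, 7, 3); (7, 7, 3); (3, 3, 7)
w1 = Bv₀ = (3, 3, 7)
w2 = Bw1 = (63, 63, 67)
Requested component of w2: 67

67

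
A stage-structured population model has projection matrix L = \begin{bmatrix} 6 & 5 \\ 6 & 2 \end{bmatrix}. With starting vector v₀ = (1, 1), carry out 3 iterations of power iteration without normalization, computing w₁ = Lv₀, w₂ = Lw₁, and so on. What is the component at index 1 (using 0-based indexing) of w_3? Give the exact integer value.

w1 = Lv₀ = (6·1 + 5·1; 6·1 + 2·1) = (11, 8)
w2 = Lw1 = (6·11 + 5·8; 6·11 + 2·8) = (106, 82)
w3 = Lw2 = (1046, 800)
The requested component of w3 is 800.

800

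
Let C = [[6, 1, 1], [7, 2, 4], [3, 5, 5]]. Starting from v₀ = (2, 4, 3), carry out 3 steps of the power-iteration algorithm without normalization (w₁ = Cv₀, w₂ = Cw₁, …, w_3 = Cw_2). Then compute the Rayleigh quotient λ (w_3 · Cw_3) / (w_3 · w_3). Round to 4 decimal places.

λ ≈ 10.4022

w1 = Cv₀ = (19, 34, 41)
w2 = Cw1 = (189, 365, 432)
w3 = Cw2 = (1931, 3781, 4552)
Cw3 = (19919, 39287, 47458)
w3·Cw3 = 1931·19919 + 3781·39287 + 4552·47458 = 403036552; w3·w3 = 1931·1931 + 3781·3781 + 4552·4552 = 38745426
λ ≈ 403036552/38745426 = 10.4022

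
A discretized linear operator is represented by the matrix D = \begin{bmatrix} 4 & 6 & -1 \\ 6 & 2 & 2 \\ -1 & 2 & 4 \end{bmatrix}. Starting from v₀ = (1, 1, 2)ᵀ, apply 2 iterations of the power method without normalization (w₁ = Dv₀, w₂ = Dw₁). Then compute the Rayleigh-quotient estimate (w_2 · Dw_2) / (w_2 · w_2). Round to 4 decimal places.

w1 = Dv₀ = (4·1 + 6·1 + (-1)·2; 6·1 + 2·1 + 2·2; (-1)·1 + 2·1 + 4·2) = (8, 12, 9)
w2 = Dw1 = (4·8 + 6·12 + (-1)·9; 6·8 + 2·12 + 2·9; (-1)·8 + 2·12 + 4·9) = (95, 90, 52)
Dw2 = (868, 854, 293)
w2·Dw2 = 95·868 + 90·854 + 52·293 = 174556; w2·w2 = 95·95 + 90·90 + 52·52 = 19829
λ ≈ 174556/19829 = 8.8031

8.8031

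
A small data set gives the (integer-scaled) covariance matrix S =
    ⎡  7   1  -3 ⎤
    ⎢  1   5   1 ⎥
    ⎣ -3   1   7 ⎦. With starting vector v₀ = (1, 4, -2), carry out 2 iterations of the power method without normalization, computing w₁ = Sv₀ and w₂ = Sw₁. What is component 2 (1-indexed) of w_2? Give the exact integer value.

w1 = Sv₀ = (7·1 + 1·4 + (-3)·(-2); 1·1 + 5·4 + 1·(-2); (-3)·1 + 1·4 + 7·(-2)) = (17, 19, -13)
w2 = Sw1 = (7·17 + 1·19 + (-3)·(-13); 1·17 + 5·19 + 1·(-13); (-3)·17 + 1·19 + 7·(-13)) = (177, 99, -123)
The requested component of w2 is 99.

99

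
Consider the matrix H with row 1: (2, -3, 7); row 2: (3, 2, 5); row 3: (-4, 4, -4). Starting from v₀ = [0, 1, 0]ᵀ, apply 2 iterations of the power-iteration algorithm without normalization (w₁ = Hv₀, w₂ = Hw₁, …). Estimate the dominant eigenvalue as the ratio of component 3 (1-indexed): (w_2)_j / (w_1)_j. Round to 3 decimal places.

w1 = Hv₀ = (-3, 2, 4)
w2 = Hw1 = (16, 15, 4)
Ratio at component: 4 / 4 = 1.000

λ ≈ 1.000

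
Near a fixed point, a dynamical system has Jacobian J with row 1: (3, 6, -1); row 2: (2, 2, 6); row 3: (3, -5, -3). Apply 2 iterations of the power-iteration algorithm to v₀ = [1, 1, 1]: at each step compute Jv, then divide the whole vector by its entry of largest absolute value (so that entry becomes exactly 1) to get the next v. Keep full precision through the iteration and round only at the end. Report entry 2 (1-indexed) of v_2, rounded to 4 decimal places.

Jv0 = (8.00000, 10.00000, -5.00000); divide by 10.00000 → v1 = (0.80000, 1.00000, -0.50000)
Jv1 = (8.90000, 0.60000, -1.10000); divide by 8.90000 → v2 = (1.00000, 0.06742, -0.12360)
Requested entry of v2: 6/89 = 0.0674

0.0674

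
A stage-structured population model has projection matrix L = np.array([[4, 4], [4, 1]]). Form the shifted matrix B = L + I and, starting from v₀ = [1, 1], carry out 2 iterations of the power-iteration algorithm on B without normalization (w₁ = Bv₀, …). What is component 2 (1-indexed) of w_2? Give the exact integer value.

B = L + I has rows (5, 4); (4, 2)
w1 = Bv₀ = (9, 6)
w2 = Bw1 = (69, 48)
Requested component of w2: 48

48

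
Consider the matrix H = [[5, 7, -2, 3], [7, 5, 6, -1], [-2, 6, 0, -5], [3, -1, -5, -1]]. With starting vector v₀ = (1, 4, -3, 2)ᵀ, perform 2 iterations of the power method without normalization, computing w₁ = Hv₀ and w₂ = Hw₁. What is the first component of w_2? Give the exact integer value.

w1 = Hv₀ = (5·1 + 7·4 + (-2)·(-3) + 3·2; 7·1 + 5·4 + 6·(-3) + (-1)·2; (-2)·1 + 6·4 + 0·(-3) + (-5)·2; 3·1 + (-1)·4 + (-5)·(-3) + (-1)·2) = (45, 7, 12, 12)
w2 = Hw1 = (5·45 + 7·7 + (-2)·12 + 3·12; 7·45 + 5·7 + 6·12 + (-1)·12; (-2)·45 + 6·7 + 0·12 + (-5)·12; 3·45 + (-1)·7 + (-5)·12 + (-1)·12) = (286, 410, -108, 56)
The requested component of w2 is 286.

286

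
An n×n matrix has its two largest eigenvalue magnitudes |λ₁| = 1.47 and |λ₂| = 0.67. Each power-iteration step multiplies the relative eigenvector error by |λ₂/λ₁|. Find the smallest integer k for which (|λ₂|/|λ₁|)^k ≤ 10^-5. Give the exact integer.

|λ₂/λ₁| = 0.67/1.47 = 0.45578
Need k ≥ ln(10^-5) / ln(0.45578) = -11.5129 / -0.7857 ≈ 14.652
Smallest integer k satisfying the bound: 15

15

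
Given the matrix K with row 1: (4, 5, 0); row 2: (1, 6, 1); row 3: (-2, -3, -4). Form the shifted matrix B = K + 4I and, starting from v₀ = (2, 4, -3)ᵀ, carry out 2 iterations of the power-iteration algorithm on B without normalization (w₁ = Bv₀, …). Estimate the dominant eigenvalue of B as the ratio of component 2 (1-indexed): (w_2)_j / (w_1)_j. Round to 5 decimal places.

10.51282

B = K + 4I has rows (8, 5, 0); (1, 10, 1); (-2, -3, 0)
w1 = Bv₀ = (8·2 + 5·4 + 0·(-3); 1·2 + 10·4 + 1·(-3); (-2)·2 + (-3)·4 + 0·(-3)) = (36, 39, -16)
w2 = Bw1 = (8·36 + 5·39 + 0·(-16); 1·36 + 10·39 + 1·(-16); (-2)·36 + (-3)·39 + 0·(-16)) = (483, 410, -189)
Ratio: 410/39 = 10.51282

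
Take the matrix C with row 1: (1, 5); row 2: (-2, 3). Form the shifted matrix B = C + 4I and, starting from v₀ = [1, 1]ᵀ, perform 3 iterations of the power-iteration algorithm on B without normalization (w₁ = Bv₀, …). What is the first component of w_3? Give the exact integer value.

450

B = C + 4I has rows (5, 5); (-2, 7)
w1 = Bv₀ = (5·1 + 5·1; (-2)·1 + 7·1) = (10, 5)
w2 = Bw1 = (5·10 + 5·5; (-2)·10 + 7·5) = (75, 15)
w3 = Bw2 = (450, -45)
Requested component of w3: 450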